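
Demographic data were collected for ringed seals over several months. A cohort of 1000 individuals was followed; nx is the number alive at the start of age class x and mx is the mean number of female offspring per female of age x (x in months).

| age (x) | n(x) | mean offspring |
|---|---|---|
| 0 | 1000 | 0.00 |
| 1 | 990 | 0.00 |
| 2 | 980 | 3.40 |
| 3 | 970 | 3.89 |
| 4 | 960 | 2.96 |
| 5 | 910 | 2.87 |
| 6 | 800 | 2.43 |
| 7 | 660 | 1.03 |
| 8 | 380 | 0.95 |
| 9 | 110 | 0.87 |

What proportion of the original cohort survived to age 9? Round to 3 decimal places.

l_9 = n_9/n_0 = 110/1000 = 0.11 → 0.110

0.110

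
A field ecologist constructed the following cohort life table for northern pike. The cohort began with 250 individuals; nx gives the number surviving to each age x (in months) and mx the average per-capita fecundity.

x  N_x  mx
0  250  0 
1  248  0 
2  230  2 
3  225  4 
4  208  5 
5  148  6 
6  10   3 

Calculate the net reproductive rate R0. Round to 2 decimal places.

lx = nx/n0 = nx/250: 1, 0.992, 0.92, 0.9, 0.832, 0.592, 0.04
lx·mx by age: 0, 0, 1.84, 3.6, 4.16, 3.552, 0.12
R0 = Σ lx·mx = 13.272 → 13.27

13.27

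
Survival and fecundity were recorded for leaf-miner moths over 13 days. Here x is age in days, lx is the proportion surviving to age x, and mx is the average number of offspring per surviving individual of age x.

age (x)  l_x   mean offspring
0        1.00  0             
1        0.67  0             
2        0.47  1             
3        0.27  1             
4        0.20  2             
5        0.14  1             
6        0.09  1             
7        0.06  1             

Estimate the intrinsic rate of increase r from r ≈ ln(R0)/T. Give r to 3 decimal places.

R0 = Σ lx·mx = 0 + 0 + 0.47 + 0.27 + 0.4 + 0.14 + 0.09 + 0.06 = 1.43
Σ x·lx·mx = 5.01; T = 5.01/1.43 = 3.5035…
r ≈ ln(R0)/T = ln(1.43)/3.5035… = 0.10209… → 0.102

0.102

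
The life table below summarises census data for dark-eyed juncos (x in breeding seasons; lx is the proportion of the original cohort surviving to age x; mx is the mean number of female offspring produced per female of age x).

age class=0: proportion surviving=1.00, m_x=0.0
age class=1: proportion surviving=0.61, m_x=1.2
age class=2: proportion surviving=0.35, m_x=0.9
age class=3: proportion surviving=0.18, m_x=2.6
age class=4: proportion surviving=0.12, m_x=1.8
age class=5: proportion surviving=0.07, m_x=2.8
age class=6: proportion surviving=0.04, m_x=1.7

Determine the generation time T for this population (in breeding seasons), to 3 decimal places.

lx·mx: 0, 0.732, 0.315, 0.468, 0.216, 0.196, 0.068 → R0 = 1.995
x·lx·mx: 0, 0.732, 0.63, 1.404, 0.864, 0.98, 0.408 → Σ = 5.018
T = 5.018 / 1.995 = 2.515288… → 2.515

2.515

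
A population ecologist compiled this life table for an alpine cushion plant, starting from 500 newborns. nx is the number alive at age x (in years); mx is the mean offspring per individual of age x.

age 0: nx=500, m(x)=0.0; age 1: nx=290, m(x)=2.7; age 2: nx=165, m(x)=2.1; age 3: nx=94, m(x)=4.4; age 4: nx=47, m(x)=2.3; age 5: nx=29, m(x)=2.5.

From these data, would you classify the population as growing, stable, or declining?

lx = nx/n0 = nx/500: 1, 0.58, 0.33, 0.188, 0.094, 0.058
R0 = Σ lx·mx = 0 + 1.566 + 0.693 + 0.8272 + 0.2162 + 0.145 = 3.4474
R0 > 1, so the population is growing.

growing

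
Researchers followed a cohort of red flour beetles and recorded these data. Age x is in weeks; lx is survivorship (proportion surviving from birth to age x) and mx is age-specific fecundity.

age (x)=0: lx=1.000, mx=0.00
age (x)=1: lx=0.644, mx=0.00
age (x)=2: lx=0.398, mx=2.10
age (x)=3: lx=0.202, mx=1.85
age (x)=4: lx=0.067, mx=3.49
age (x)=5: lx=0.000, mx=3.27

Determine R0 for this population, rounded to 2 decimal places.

1.44

lx·mx by age: 0, 0, 0.8358, 0.3737, 0.23383, 0
R0 = Σ lx·mx = 1.44333 → 1.44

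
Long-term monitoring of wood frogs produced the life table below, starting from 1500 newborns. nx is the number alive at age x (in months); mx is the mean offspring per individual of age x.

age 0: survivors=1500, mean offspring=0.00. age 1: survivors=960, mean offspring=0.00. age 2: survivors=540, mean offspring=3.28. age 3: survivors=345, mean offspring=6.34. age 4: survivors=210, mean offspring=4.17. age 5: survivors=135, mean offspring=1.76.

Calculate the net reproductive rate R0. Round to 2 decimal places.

lx = nx/n0 = nx/1500: 1, 0.64, 0.36, 0.23, 0.14, 0.09
lx·mx by age: 0, 0, 1.1808, 1.4582, 0.5838, 0.1584
R0 = Σ lx·mx = 3.3812 → 3.38

3.38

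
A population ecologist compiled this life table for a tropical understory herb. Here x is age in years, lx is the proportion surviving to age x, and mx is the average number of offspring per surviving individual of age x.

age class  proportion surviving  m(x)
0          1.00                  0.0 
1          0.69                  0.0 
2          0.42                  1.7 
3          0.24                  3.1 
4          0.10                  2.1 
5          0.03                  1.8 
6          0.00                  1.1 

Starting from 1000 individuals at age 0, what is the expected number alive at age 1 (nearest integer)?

Expected survivors = N0 · l_1 = 1000 × 0.69 = 690 → 690

690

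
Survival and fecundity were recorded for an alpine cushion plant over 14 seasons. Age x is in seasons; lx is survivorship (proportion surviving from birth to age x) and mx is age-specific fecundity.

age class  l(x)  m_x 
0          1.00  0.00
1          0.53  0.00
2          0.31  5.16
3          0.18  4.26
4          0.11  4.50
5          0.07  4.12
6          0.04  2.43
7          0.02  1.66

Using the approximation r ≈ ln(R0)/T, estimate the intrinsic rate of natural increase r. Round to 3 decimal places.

R0 = Σ lx·mx = 0 + 0 + 1.5996 + 0.7668 + 0.495 + 0.2884 + 0.0972 + 0.0332 = 3.2802
Σ x·lx·mx = 9.7372; T = 9.7372/3.2802 = 2.96848…
r ≈ ln(R0)/T = ln(3.2802)/2.96848… = 0.40017… → 0.400

0.400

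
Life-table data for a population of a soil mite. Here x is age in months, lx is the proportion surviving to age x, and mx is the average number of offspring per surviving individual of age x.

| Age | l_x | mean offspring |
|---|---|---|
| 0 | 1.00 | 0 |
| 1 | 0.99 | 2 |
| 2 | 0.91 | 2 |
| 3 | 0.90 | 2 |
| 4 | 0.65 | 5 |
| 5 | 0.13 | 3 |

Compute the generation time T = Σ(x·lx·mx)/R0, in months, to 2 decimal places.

2.81

lx·mx: 0, 1.98, 1.82, 1.8, 3.25, 0.39 → R0 = 9.24
x·lx·mx: 0, 1.98, 3.64, 5.4, 13, 1.95 → Σ = 25.97
T = 25.97 / 9.24 = 2.810606… → 2.81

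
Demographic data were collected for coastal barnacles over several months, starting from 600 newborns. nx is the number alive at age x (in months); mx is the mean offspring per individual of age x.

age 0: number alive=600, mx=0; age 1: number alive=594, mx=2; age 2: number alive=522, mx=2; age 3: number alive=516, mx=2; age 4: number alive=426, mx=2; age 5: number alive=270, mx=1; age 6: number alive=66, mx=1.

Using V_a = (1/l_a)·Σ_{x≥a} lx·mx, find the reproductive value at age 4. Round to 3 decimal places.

lx = nx/n0 = nx/600: 1, 0.99, 0.87, 0.86, 0.71, 0.45, 0.11
lx·mx for x ≥ 4: 1.42, 0.45, 0.11 → sum = 1.98
V_4 = 1.98 / l_4 = 1.98 / 0.71 = 2.788732… → 2.789

2.789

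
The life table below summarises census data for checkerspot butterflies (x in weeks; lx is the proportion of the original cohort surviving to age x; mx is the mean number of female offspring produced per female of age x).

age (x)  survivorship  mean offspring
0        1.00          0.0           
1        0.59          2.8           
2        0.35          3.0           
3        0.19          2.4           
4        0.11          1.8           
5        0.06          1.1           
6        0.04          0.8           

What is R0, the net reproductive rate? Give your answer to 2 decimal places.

3.45

lx·mx by age: 0, 1.652, 1.05, 0.456, 0.198, 0.066, 0.032
R0 = Σ lx·mx = 3.454 → 3.45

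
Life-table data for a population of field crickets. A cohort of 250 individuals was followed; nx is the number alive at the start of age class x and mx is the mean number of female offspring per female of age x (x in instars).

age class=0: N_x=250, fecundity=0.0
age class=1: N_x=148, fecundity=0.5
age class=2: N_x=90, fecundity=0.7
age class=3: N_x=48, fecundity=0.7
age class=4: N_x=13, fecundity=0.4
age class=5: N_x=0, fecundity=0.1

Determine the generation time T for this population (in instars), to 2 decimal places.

1.83

lx = nx/n0 = nx/250: 1, 0.592, 0.36, 0.192, 0.052, 0
lx·mx: 0, 0.296, 0.252, 0.1344, 0.0208, 0 → R0 = 0.7032
x·lx·mx: 0, 0.296, 0.504, 0.4032, 0.0832, 0 → Σ = 1.2864
T = 1.2864 / 0.7032 = 1.829352… → 1.83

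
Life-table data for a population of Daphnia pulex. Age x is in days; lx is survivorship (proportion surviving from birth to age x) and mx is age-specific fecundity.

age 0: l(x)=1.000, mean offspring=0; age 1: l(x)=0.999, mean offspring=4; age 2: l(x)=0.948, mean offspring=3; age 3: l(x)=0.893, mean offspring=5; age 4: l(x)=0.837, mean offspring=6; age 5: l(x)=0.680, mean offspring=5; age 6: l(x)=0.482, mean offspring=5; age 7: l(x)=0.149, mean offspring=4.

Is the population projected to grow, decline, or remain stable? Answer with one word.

growing

R0 = Σ lx·mx = 0 + 3.996 + 2.844 + 4.465 + 5.022 + 3.4 + 2.41 + 0.596 = 22.733
R0 > 1, so the population is growing.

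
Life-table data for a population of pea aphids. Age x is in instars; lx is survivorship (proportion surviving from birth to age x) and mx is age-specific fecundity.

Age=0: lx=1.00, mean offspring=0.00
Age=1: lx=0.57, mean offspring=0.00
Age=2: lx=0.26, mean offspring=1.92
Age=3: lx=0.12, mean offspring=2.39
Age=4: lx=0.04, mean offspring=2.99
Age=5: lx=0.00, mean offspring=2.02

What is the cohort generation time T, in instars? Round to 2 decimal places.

lx·mx: 0, 0, 0.4992, 0.2868, 0.1196, 0 → R0 = 0.9056
x·lx·mx: 0, 0, 0.9984, 0.8604, 0.4784, 0 → Σ = 2.3372
T = 2.3372 / 0.9056 = 2.58083… → 2.58

2.58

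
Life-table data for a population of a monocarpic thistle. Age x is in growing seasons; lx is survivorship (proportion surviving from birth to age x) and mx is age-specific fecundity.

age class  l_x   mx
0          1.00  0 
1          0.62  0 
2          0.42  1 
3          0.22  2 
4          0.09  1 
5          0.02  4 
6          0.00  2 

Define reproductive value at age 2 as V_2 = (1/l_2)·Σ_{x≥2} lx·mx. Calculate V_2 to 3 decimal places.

2.452

lx·mx for x ≥ 2: 0.42, 0.44, 0.09, 0.08, 0 → sum = 1.03
V_2 = 1.03 / l_2 = 1.03 / 0.42 = 2.452381… → 2.452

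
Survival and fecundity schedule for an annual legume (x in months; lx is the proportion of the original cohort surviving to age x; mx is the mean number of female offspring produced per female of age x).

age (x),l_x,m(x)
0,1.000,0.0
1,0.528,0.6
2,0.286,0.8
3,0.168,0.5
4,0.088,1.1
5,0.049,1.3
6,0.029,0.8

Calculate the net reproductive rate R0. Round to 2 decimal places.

0.81

lx·mx by age: 0, 0.3168, 0.2288, 0.084, 0.0968, 0.0637, 0.0232
R0 = Σ lx·mx = 0.8133 → 0.81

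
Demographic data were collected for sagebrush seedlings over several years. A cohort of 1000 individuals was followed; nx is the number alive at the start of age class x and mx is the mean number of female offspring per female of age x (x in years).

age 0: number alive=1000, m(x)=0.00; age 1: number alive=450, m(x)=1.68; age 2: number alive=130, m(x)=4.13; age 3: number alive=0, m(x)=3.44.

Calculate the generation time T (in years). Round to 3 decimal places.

lx = nx/n0 = nx/1000: 1, 0.45, 0.13, 0
lx·mx: 0, 0.756, 0.5369, 0 → R0 = 1.2929
x·lx·mx: 0, 0.756, 1.0738, 0 → Σ = 1.8298
T = 1.8298 / 1.2929 = 1.415268… → 1.415

1.415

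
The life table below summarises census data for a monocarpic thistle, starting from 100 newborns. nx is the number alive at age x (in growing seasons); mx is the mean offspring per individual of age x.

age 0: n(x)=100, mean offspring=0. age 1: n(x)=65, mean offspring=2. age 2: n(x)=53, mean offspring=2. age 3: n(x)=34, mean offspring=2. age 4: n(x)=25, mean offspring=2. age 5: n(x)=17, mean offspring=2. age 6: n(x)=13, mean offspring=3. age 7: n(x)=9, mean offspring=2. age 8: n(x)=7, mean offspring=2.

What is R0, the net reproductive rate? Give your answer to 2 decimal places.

4.59

lx = nx/n0 = nx/100: 1, 0.65, 0.53, 0.34, 0.25, 0.17, 0.13, 0.09, 0.07
lx·mx by age: 0, 1.3, 1.06, 0.68, 0.5, 0.34, 0.39, 0.18, 0.14
R0 = Σ lx·mx = 4.59 → 4.59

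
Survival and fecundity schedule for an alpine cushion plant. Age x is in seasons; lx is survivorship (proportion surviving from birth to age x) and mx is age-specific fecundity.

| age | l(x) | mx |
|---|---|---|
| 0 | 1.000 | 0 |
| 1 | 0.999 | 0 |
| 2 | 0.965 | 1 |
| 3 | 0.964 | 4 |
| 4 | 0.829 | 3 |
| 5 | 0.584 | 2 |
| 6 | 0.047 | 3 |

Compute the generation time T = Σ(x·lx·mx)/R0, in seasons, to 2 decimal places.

3.50

lx·mx: 0, 0, 0.965, 3.856, 2.487, 1.168, 0.141 → R0 = 8.617
x·lx·mx: 0, 0, 1.93, 11.568, 9.948, 5.84, 0.846 → Σ = 30.132
T = 30.132 / 8.617 = 3.496809… → 3.50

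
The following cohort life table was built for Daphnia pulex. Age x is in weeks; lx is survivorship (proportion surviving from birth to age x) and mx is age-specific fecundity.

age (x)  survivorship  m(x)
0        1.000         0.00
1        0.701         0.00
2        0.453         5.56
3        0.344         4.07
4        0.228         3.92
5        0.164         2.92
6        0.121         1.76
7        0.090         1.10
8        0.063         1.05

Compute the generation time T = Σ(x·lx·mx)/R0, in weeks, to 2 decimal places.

lx·mx: 0, 0, 2.51868, 1.40008, 0.89376, 0.47888, 0.21296, 0.099, 0.06615 → R0 = 5.66951
x·lx·mx: 0, 0, 5.03736, 4.20024, 3.57504, 2.3944, 1.27776, 0.693, 0.5292 → Σ = 17.707
T = 17.707 / 5.66951 = 3.123198… → 3.12

3.12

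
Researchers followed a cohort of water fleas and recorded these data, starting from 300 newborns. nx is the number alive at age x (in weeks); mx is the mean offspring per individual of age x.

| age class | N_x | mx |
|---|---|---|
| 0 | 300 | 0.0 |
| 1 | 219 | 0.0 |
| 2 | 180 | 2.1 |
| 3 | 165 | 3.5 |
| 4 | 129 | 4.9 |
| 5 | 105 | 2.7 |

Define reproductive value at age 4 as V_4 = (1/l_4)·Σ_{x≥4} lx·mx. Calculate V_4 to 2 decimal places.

7.10

lx = nx/n0 = nx/300: 1, 0.73, 0.6, 0.55, 0.43, 0.35
lx·mx for x ≥ 4: 2.107, 0.945 → sum = 3.052
V_4 = 3.052 / l_4 = 3.052 / 0.43 = 7.097674… → 7.10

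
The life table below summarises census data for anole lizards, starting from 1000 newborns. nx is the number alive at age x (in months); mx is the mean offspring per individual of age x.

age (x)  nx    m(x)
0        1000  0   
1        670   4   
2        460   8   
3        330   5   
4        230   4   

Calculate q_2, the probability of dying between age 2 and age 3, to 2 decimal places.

0.28

lx = nx/n0 = nx/1000: 1, 0.67, 0.46, 0.33, 0.23
q_2 = (l_2 − l_3) / l_2 = (0.46 − 0.33) / 0.46
     = 0.13 / 0.46 = 0.282609… → 0.28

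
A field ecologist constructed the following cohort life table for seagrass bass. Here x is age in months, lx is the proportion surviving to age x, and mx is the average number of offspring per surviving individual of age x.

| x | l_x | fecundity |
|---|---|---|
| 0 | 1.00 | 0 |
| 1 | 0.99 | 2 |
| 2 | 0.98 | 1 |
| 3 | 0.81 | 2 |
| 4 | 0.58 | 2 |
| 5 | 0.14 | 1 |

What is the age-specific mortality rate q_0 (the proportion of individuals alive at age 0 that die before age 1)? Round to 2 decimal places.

q_0 = (l_0 − l_1) / l_0 = (1 − 0.99) / 1
     = 0.01 / 1 = 0.01 → 0.01

0.01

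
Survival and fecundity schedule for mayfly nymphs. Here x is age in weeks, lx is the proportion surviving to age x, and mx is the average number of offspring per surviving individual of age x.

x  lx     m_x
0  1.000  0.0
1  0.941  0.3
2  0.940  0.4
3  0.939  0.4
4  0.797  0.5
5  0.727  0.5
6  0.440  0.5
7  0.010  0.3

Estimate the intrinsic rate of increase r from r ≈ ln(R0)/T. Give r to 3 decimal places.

0.205

R0 = Σ lx·mx = 0 + 0.2823 + 0.376 + 0.3756 + 0.3985 + 0.3635 + 0.22 + 0.003 = 2.0189
Σ x·lx·mx = 6.9136; T = 6.9136/2.0189 = 3.42444…
r ≈ ln(R0)/T = ln(2.0189)/3.42444… = 0.20516… → 0.205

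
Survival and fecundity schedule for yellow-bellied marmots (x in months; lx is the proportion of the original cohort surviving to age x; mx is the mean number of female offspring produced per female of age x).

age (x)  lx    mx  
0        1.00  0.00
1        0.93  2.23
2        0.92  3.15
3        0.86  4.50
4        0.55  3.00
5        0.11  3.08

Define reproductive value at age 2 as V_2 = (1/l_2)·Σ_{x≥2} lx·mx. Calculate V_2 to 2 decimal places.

lx·mx for x ≥ 2: 2.898, 3.87, 1.65, 0.3388 → sum = 8.7568
V_2 = 8.7568 / l_2 = 8.7568 / 0.92 = 9.518261… → 9.52

9.52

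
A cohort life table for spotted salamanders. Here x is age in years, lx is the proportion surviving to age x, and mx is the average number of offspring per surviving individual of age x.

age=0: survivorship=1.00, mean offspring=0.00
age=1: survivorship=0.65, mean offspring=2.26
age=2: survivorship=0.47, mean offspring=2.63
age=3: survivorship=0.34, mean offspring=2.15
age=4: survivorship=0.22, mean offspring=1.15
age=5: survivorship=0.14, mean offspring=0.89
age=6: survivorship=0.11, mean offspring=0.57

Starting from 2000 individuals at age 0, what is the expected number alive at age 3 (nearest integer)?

680

Expected survivors = N0 · l_3 = 2000 × 0.34 = 680 → 680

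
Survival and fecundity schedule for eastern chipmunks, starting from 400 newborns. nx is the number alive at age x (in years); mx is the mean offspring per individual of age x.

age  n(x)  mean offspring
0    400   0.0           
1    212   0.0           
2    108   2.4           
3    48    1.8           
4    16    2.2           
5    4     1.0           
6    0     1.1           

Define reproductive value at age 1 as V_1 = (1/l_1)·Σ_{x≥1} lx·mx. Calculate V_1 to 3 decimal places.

lx = nx/n0 = nx/400: 1, 0.53, 0.27, 0.12, 0.04, 0.01, 0
lx·mx for x ≥ 1: 0, 0.648, 0.216, 0.088, 0.01, 0 → sum = 0.962
V_1 = 0.962 / l_1 = 0.962 / 0.53 = 1.815094… → 1.815

1.815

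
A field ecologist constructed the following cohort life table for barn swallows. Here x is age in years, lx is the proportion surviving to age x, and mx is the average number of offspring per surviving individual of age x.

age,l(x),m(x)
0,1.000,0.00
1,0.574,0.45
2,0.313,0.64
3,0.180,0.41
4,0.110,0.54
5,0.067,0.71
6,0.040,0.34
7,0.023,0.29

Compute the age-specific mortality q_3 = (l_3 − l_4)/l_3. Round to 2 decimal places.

q_3 = (l_3 − l_4) / l_3 = (0.18 − 0.11) / 0.18
     = 0.07 / 0.18 = 0.388889… → 0.39

0.39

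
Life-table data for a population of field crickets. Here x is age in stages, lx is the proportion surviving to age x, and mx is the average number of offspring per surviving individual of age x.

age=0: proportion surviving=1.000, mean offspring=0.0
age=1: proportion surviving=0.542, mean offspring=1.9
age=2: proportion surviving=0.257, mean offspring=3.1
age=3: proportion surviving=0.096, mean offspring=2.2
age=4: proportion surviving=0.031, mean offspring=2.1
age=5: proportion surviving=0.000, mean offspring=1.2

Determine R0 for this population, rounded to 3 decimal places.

2.103

lx·mx by age: 0, 1.0298, 0.7967, 0.2112, 0.0651, 0
R0 = Σ lx·mx = 2.1028 → 2.103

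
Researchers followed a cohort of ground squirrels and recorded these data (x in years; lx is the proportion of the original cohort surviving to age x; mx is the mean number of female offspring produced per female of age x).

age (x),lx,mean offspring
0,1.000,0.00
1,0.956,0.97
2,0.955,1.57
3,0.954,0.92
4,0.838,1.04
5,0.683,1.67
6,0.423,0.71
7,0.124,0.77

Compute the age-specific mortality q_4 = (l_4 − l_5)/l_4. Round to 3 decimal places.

q_4 = (l_4 − l_5) / l_4 = (0.838 − 0.683) / 0.838
     = 0.155 / 0.838 = 0.184964… → 0.185

0.185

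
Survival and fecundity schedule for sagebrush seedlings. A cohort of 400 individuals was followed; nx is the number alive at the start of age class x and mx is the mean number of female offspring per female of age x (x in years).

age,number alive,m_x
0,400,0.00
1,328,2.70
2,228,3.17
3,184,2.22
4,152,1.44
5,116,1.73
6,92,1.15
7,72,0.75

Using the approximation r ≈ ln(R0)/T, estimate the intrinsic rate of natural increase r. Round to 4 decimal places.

0.7530

lx = nx/n0 = nx/400: 1, 0.82, 0.57, 0.46, 0.38, 0.29, 0.23, 0.18
R0 = Σ lx·mx = 0 + 2.214 + 1.8069 + 1.0212 + 0.5472 + 0.5017 + 0.2645 + 0.135 = 6.4905
Σ x·lx·mx = 16.1207; T = 16.1207/6.4905 = 2.48374…
r ≈ ln(R0)/T = ln(6.4905)/2.48374… = 0.753034… → 0.7530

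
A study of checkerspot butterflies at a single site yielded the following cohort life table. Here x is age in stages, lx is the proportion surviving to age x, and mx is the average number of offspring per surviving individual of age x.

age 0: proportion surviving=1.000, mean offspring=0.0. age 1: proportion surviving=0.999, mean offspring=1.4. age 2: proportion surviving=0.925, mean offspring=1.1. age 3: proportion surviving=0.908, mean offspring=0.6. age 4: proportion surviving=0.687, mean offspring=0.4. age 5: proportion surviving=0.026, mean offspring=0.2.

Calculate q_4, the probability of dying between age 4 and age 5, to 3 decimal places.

q_4 = (l_4 − l_5) / l_4 = (0.687 − 0.026) / 0.687
     = 0.661 / 0.687 = 0.962154… → 0.962

0.962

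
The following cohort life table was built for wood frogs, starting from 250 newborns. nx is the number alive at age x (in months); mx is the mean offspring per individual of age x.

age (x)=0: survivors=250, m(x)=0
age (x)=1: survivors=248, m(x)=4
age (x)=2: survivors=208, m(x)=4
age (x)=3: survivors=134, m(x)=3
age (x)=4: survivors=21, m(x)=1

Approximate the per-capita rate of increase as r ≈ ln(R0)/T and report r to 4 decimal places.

1.2504

lx = nx/n0 = nx/250: 1, 0.992, 0.832, 0.536, 0.084
R0 = Σ lx·mx = 0 + 3.968 + 3.328 + 1.608 + 0.084 = 8.988
Σ x·lx·mx = 15.784; T = 15.784/8.988 = 1.75612…
r ≈ ln(R0)/T = ln(8.988)/1.75612… = 1.250422… → 1.2504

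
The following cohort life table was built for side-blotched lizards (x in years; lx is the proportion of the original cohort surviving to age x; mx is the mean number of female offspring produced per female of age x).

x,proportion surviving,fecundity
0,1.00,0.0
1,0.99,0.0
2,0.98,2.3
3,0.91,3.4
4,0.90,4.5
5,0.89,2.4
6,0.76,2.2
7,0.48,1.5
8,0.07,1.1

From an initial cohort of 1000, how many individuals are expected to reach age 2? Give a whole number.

Expected survivors = N0 · l_2 = 1000 × 0.98 = 980 → 980

980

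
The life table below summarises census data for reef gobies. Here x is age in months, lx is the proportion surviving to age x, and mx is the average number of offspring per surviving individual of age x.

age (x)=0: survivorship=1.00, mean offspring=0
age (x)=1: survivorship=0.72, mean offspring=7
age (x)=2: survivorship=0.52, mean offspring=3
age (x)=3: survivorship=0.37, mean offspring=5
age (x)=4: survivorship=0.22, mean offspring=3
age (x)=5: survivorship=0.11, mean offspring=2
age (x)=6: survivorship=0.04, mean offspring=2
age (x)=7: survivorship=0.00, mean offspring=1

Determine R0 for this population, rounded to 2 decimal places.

lx·mx by age: 0, 5.04, 1.56, 1.85, 0.66, 0.22, 0.08, 0
R0 = Σ lx·mx = 9.41 → 9.41

9.41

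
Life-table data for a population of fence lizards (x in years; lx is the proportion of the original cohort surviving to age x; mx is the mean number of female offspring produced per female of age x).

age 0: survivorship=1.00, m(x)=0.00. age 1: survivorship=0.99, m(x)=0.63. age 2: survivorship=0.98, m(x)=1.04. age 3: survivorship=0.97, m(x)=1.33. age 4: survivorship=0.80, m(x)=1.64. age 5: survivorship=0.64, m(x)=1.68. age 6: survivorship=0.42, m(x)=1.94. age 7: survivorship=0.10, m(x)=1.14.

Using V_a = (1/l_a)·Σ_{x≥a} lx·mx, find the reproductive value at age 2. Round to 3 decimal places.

lx·mx for x ≥ 2: 1.0192, 1.2901, 1.312, 1.0752, 0.8148, 0.114 → sum = 5.6253
V_2 = 5.6253 / l_2 = 5.6253 / 0.98 = 5.740102… → 5.740

5.740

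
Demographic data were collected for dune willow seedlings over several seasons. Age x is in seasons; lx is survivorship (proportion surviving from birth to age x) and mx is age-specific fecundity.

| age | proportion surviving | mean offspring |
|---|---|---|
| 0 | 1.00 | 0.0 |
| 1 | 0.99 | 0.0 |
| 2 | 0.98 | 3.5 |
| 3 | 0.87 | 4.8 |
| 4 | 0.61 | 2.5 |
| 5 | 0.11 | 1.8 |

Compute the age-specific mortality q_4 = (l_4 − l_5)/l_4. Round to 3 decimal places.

0.820

q_4 = (l_4 − l_5) / l_4 = (0.61 − 0.11) / 0.61
     = 0.5 / 0.61 = 0.819672… → 0.820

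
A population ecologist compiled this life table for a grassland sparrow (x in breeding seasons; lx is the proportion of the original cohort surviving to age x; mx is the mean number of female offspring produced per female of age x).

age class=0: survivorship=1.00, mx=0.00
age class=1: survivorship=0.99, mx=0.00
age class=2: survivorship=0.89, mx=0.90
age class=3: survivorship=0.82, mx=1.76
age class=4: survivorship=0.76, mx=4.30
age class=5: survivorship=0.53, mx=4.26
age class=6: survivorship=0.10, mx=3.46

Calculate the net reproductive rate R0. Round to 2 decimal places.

8.12

lx·mx by age: 0, 0, 0.801, 1.4432, 3.268, 2.2578, 0.346
R0 = Σ lx·mx = 8.116 → 8.12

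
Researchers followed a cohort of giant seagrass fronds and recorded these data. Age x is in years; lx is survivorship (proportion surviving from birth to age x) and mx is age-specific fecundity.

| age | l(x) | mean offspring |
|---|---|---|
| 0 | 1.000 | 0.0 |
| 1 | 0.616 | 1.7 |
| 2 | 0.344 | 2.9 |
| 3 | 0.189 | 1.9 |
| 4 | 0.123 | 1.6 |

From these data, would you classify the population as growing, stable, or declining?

R0 = Σ lx·mx = 0 + 1.0472 + 0.9976 + 0.3591 + 0.1968 = 2.6007
R0 > 1, so the population is growing.

growing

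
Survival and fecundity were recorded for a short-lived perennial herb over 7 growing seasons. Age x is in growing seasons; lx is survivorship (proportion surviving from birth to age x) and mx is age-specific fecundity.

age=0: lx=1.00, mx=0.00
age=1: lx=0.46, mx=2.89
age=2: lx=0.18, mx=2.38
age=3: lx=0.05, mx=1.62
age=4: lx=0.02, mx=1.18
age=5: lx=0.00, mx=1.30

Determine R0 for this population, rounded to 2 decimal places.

lx·mx by age: 0, 1.3294, 0.4284, 0.081, 0.0236, 0
R0 = Σ lx·mx = 1.8624 → 1.86

1.86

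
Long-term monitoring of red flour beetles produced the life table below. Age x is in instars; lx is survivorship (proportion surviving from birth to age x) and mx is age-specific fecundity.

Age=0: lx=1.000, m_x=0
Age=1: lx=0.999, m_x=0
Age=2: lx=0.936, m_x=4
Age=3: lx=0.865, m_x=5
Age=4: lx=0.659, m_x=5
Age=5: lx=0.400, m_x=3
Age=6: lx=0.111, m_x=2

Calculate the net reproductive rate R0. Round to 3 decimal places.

12.786

lx·mx by age: 0, 0, 3.744, 4.325, 3.295, 1.2, 0.222
R0 = Σ lx·mx = 12.786 → 12.786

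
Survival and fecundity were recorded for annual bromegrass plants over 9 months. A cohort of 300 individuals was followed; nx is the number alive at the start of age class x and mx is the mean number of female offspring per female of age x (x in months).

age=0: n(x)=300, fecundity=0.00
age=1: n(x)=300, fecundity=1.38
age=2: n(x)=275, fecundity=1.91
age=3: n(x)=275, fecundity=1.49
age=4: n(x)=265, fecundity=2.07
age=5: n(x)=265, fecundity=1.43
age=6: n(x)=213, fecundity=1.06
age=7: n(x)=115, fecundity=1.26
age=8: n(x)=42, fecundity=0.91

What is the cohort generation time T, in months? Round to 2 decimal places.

3.52

lx = nx/n0 = nx/300: 1, 1, 0.91667…, 0.91667…, 0.88333…, 0.88333…, 0.71, 0.38333…, 0.14
lx·mx: 0, 1.38, 1.750833…, 1.365833…, 1.8285…, 1.263167…, 0.7526, 0.483…, 0.1274 → R0 = 8.951333…
x·lx·mx: 0, 1.38, 3.501667…, 4.0975…, 7.314…, 6.315833…, 4.5156, 3.381…, 1.0192 → Σ = 31.5248…
T = 31.5248… / 8.951333… = 3.521799… → 3.52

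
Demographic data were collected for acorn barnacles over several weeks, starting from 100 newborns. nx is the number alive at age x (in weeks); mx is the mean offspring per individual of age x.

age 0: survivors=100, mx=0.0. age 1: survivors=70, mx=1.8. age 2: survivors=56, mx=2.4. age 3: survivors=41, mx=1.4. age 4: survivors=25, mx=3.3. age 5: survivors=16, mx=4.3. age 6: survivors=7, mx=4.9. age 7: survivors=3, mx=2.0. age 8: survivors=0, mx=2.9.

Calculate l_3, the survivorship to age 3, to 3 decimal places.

0.410

l_3 = n_3/n_0 = 41/100 = 0.41 → 0.410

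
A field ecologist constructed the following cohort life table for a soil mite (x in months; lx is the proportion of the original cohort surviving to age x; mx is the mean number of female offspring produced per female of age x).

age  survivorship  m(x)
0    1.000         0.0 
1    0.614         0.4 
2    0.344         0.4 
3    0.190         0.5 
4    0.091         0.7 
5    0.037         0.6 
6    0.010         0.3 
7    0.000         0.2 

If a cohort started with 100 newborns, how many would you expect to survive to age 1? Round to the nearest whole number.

Expected survivors = N0 · l_1 = 100 × 0.614 = 61.4 → 61

61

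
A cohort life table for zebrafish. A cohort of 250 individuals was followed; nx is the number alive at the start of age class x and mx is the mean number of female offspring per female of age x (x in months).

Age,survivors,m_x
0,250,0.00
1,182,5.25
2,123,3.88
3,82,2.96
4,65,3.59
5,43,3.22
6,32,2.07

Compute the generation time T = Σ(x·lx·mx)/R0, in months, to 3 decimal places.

2.205

lx = nx/n0 = nx/250: 1, 0.728, 0.492, 0.328, 0.26, 0.172, 0.128
lx·mx: 0, 3.822, 1.90896, 0.97088, 0.9334, 0.55384, 0.26496 → R0 = 8.45404
x·lx·mx: 0, 3.822, 3.81792, 2.91264, 3.7336, 2.7692, 1.58976 → Σ = 18.64512
T = 18.64512 / 8.45404 = 2.205469… → 2.205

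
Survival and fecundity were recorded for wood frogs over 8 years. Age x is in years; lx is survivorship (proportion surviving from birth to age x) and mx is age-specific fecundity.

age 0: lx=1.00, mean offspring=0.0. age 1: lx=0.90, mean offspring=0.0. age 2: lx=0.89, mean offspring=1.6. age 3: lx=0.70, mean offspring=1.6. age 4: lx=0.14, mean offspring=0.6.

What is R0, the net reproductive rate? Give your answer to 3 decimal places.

2.628

lx·mx by age: 0, 0, 1.424, 1.12, 0.084
R0 = Σ lx·mx = 2.628 → 2.628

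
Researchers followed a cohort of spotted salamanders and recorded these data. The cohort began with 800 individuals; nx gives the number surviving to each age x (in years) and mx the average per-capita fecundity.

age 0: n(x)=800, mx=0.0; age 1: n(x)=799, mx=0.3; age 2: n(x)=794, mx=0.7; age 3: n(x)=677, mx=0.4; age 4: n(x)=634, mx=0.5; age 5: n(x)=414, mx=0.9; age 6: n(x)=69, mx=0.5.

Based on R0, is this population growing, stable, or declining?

lx = nx/n0 = nx/800: 1, 0.99875, 0.9925, 0.84625, 0.7925, 0.5175, 0.08625
R0 = Σ lx·mx = 0 + 0.299625 + 0.69475 + 0.3385 + 0.39625 + 0.46575 + 0.043125 = 2.238
R0 > 1, so the population is growing.

growing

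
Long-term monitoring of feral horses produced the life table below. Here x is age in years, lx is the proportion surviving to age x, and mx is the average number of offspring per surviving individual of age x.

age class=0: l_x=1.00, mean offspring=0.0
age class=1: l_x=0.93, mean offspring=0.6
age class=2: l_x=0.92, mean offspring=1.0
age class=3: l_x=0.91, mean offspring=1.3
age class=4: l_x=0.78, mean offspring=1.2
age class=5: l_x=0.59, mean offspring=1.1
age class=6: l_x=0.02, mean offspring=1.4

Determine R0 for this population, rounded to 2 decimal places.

lx·mx by age: 0, 0.558, 0.92, 1.183, 0.936, 0.649, 0.028
R0 = Σ lx·mx = 4.274 → 4.27

4.27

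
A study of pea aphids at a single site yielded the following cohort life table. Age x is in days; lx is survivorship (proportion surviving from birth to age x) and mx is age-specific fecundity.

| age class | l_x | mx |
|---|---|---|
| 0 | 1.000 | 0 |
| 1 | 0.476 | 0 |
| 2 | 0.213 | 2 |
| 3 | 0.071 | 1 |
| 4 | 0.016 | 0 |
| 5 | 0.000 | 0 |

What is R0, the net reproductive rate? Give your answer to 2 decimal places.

0.50

lx·mx by age: 0, 0, 0.426, 0.071, 0, 0
R0 = Σ lx·mx = 0.497 → 0.50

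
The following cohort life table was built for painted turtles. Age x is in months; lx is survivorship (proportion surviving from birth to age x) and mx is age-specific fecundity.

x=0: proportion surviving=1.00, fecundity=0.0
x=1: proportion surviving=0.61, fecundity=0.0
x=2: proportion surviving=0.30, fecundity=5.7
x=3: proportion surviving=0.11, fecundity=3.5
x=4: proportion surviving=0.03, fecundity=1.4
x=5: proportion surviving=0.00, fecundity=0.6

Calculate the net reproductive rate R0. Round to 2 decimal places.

2.14

lx·mx by age: 0, 0, 1.71, 0.385, 0.042, 0
R0 = Σ lx·mx = 2.137 → 2.14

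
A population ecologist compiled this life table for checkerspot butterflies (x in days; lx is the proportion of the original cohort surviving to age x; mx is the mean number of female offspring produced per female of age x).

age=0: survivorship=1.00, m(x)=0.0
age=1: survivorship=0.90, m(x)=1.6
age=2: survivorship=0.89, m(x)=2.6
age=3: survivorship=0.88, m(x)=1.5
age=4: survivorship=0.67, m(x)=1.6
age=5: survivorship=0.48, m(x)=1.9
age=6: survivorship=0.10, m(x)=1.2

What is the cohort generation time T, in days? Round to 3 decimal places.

2.730

lx·mx: 0, 1.44, 2.314, 1.32, 1.072, 0.912, 0.12 → R0 = 7.178
x·lx·mx: 0, 1.44, 4.628, 3.96, 4.288, 4.56, 0.72 → Σ = 19.596
T = 19.596 / 7.178 = 2.730008… → 2.730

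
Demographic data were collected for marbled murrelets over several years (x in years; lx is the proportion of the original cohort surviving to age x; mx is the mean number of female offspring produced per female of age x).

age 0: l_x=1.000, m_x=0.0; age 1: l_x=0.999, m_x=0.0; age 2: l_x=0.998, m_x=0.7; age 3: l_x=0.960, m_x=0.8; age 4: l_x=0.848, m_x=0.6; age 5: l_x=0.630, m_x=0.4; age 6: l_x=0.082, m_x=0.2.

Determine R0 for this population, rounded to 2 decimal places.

lx·mx by age: 0, 0, 0.6986, 0.768, 0.5088, 0.252, 0.0164
R0 = Σ lx·mx = 2.2438 → 2.24

2.24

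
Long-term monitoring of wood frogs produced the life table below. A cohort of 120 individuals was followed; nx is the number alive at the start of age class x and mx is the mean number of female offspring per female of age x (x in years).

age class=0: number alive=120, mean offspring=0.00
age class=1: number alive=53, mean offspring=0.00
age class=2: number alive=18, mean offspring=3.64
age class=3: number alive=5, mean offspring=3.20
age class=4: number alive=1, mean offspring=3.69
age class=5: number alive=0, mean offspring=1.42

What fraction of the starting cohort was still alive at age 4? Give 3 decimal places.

0.008

l_4 = n_4/n_0 = 1/120 = 0.008333… → 0.008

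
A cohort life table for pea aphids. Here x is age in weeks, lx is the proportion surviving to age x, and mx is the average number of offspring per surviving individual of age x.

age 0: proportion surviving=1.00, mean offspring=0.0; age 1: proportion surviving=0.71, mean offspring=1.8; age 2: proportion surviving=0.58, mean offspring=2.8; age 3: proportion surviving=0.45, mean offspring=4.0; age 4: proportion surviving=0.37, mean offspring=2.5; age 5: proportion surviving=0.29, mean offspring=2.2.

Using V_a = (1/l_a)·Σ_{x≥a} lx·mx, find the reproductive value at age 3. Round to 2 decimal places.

7.47

lx·mx for x ≥ 3: 1.8, 0.925, 0.638 → sum = 3.363
V_3 = 3.363 / l_3 = 3.363 / 0.45 = 7.473333… → 7.47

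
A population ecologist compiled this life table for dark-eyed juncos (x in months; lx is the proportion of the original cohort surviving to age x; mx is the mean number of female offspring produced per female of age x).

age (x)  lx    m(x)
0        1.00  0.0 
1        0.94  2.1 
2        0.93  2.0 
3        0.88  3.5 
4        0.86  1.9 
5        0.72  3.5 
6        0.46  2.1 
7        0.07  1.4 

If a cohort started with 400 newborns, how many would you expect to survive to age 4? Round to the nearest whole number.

344

Expected survivors = N0 · l_4 = 400 × 0.86 = 344 → 344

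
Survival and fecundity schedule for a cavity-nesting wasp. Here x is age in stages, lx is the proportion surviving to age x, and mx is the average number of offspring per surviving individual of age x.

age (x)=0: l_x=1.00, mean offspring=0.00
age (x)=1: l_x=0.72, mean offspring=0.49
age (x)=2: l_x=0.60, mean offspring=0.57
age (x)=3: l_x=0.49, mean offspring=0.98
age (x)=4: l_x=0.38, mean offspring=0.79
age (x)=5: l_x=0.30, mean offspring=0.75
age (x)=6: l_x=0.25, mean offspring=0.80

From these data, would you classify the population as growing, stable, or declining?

R0 = Σ lx·mx = 0 + 0.3528 + 0.342 + 0.4802 + 0.3002 + 0.225 + 0.2 = 1.9002
R0 > 1, so the population is growing.

growing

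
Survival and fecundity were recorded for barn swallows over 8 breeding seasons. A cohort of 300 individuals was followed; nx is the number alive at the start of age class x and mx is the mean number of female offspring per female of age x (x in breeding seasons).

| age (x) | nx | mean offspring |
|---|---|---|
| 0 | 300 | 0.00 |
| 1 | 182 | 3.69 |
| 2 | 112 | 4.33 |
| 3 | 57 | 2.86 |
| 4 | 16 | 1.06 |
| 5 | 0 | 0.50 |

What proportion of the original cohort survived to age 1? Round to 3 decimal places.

l_1 = n_1/n_0 = 182/300 = 0.606667… → 0.607

0.607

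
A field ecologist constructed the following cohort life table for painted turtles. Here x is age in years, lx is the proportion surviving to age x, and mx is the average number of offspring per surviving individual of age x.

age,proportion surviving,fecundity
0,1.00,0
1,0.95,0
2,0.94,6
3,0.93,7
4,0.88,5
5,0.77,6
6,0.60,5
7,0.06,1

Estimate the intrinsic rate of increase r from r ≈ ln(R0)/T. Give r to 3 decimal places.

0.859

R0 = Σ lx·mx = 0 + 0 + 5.64 + 6.51 + 4.4 + 4.62 + 3 + 0.06 = 24.23
Σ x·lx·mx = 89.93; T = 89.93/24.23 = 3.71151…
r ≈ ln(R0)/T = ln(24.23)/3.71151… = 0.85884… → 0.859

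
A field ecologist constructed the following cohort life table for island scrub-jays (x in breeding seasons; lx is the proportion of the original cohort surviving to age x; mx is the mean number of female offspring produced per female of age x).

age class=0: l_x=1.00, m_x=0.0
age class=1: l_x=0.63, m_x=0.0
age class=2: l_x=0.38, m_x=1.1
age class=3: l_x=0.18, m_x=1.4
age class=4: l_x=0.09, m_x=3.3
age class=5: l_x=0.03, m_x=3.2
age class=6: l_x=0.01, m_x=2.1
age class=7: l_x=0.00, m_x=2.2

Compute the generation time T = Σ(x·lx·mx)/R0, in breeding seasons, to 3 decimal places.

3.124

lx·mx: 0, 0, 0.418, 0.252, 0.297, 0.096, 0.021, 0 → R0 = 1.084
x·lx·mx: 0, 0, 0.836, 0.756, 1.188, 0.48, 0.126, 0 → Σ = 3.386
T = 3.386 / 1.084 = 3.123616… → 3.124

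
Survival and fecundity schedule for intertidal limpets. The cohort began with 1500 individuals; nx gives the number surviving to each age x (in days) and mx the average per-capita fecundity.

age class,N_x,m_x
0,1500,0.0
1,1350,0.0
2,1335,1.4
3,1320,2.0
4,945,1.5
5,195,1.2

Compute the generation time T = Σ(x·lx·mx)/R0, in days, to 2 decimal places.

lx = nx/n0 = nx/1500: 1, 0.9, 0.89, 0.88, 0.63, 0.13
lx·mx: 0, 0, 1.246, 1.76, 0.945, 0.156 → R0 = 4.107
x·lx·mx: 0, 0, 2.492, 5.28, 3.78, 0.78 → Σ = 12.332
T = 12.332 / 4.107 = 3.002678… → 3.00

3.00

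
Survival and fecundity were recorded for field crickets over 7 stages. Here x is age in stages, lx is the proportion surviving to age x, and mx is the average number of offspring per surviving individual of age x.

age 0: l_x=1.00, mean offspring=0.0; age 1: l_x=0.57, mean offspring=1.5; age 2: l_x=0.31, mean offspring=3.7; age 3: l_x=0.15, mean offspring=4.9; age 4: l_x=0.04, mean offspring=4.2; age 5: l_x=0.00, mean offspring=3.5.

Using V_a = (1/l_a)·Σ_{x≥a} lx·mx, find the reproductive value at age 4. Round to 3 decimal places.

4.200

lx·mx for x ≥ 4: 0.168, 0 → sum = 0.168
V_4 = 0.168 / l_4 = 0.168 / 0.04 = 4.2 → 4.200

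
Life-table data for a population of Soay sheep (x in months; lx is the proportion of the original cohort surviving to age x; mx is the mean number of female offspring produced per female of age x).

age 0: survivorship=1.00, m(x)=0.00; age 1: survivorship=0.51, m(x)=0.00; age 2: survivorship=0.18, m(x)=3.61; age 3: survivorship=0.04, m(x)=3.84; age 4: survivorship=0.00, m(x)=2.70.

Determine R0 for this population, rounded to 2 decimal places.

0.80

lx·mx by age: 0, 0, 0.6498, 0.1536, 0
R0 = Σ lx·mx = 0.8034 → 0.80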